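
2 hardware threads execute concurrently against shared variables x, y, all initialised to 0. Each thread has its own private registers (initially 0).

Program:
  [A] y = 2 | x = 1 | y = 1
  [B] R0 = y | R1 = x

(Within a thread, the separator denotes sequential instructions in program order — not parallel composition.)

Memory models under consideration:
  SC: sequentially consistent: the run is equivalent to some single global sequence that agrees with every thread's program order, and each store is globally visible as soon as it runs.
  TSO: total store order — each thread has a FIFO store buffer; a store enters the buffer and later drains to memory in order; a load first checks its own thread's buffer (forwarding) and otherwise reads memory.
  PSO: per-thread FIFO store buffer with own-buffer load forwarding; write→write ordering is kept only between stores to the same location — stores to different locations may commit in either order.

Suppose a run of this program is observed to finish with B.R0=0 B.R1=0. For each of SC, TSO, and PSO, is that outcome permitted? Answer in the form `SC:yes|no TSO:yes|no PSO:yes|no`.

SC:yes TSO:yes PSO:yes

outcome vector order: (B.R0,B.R1)
under SC → 0/0; 0/1; 1/1; 2/0; 2/1
under TSO → 0/0; 0/1; 1/1; 2/0; 2/1
under PSO → 0/0; 0/1; 1/0; 1/1; 2/0; 2/1
target 0/0 ∈ {SC,TSO,PSO}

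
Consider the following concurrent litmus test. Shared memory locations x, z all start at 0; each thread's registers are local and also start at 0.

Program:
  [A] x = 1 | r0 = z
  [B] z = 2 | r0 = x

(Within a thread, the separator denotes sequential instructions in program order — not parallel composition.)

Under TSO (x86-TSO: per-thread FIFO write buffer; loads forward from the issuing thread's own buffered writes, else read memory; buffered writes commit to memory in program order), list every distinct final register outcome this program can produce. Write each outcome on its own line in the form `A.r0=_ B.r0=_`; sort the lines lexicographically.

A.r0=0 B.r0=0
A.r0=0 B.r0=1
A.r0=2 B.r0=0
A.r0=2 B.r0=1

outcome vector order: (A.r0,B.r0)
|TSO outcomes| = 4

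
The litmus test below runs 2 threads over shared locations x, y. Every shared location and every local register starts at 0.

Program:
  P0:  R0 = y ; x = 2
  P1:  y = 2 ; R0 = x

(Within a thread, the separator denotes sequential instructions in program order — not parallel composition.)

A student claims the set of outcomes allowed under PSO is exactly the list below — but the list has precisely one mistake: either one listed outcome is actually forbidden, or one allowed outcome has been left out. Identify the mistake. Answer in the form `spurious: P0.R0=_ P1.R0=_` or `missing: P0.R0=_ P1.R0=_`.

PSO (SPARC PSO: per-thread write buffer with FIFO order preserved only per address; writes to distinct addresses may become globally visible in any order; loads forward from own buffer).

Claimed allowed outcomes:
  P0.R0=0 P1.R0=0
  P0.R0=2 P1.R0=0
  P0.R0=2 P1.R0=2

outcome vector order: (P0.R0,P1.R0)
[PSO] allowed = {00 02 20 22}
PSO∖claimed = {02}

missing: P0.R0=0 P1.R0=2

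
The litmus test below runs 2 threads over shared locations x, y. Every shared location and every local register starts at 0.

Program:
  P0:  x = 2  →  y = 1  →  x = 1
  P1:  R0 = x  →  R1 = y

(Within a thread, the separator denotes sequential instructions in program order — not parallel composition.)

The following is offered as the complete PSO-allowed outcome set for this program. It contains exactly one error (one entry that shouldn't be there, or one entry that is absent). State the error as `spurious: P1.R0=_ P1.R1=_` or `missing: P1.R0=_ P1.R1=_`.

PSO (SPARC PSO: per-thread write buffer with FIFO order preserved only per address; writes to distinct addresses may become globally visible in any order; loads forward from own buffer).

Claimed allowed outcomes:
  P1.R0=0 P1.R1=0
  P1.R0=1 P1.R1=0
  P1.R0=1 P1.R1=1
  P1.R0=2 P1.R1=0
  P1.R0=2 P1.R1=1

outcome vector order: (P1.R0,P1.R1)
PSO (6): 00 01 10 11 20 21
PSO∖claimed = {01}

missing: P1.R0=0 P1.R1=1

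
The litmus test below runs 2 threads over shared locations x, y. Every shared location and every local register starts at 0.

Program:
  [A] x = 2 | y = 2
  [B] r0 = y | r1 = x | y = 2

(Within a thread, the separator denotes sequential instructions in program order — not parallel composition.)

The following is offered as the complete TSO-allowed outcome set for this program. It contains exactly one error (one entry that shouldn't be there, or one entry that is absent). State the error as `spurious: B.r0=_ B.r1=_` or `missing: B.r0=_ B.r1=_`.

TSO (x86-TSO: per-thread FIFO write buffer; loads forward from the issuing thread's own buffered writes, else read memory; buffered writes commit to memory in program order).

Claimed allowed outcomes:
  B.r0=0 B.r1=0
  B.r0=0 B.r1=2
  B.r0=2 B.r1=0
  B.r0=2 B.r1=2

spurious: B.r0=2 B.r1=0

outcome vector order: (B.r0,B.r1)
TSO (3): <0 0>, <0 2>, <2 2>
claimed∖TSO = {<2 0>}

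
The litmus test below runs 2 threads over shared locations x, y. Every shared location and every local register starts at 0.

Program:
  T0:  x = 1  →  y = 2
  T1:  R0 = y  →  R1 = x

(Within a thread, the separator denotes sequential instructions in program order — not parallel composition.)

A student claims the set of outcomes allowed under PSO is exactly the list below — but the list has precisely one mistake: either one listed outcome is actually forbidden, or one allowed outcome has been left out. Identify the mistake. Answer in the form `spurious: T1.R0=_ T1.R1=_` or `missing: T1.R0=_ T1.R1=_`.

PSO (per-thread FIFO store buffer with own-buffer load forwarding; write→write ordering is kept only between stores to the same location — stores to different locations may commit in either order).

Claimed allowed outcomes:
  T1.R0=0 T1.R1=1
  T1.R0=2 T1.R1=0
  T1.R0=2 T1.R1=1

missing: T1.R0=0 T1.R1=0

outcome vector order: (T1.R0,T1.R1)
[PSO] allowed = {0/0; 0/1; 2/0; 2/1}
PSO∖claimed = {0/0}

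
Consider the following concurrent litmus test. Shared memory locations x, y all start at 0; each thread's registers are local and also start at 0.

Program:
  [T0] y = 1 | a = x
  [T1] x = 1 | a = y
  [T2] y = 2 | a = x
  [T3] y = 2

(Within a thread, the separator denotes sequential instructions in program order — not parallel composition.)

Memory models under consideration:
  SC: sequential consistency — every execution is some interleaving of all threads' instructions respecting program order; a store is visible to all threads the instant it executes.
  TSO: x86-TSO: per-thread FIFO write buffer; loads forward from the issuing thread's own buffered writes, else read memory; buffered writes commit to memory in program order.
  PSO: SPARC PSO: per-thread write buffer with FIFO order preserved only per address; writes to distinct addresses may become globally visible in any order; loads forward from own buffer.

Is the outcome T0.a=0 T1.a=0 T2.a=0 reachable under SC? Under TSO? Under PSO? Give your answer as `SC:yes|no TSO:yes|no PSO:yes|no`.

SC:no TSO:yes PSO:yes

outcome vector order: (T0.a,T1.a,T2.a)
under SC → 010, 011, 020, 021, 101, 110, 111, 120, 121
under TSO → 000, 001, 010, 011, 020, 021, 100, 101, 110, 111, 120, 121
under PSO → 000, 001, 010, 011, 020, 021, 100, 101, 110, 111, 120, 121
target 000 ∈ {TSO,PSO}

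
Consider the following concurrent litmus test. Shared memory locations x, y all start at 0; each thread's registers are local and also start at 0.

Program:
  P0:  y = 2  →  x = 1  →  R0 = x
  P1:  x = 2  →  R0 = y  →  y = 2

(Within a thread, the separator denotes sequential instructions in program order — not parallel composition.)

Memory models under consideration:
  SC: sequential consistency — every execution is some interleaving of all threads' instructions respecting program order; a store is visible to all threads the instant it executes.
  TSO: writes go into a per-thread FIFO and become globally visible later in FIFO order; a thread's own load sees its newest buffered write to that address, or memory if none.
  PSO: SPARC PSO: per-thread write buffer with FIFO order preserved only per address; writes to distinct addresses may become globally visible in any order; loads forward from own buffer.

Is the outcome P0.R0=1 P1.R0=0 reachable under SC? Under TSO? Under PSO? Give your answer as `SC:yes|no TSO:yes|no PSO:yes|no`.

outcome vector order: (P0.R0,P1.R0)
SC (3): <1 0>; <1 2>; <2 2>
TSO (4): <1 0>; <1 2>; <2 0>; <2 2>
PSO (4): <1 0>; <1 2>; <2 0>; <2 2>
target <1 0> ∈ {SC,TSO,PSO}

SC:yes TSO:yes PSO:yes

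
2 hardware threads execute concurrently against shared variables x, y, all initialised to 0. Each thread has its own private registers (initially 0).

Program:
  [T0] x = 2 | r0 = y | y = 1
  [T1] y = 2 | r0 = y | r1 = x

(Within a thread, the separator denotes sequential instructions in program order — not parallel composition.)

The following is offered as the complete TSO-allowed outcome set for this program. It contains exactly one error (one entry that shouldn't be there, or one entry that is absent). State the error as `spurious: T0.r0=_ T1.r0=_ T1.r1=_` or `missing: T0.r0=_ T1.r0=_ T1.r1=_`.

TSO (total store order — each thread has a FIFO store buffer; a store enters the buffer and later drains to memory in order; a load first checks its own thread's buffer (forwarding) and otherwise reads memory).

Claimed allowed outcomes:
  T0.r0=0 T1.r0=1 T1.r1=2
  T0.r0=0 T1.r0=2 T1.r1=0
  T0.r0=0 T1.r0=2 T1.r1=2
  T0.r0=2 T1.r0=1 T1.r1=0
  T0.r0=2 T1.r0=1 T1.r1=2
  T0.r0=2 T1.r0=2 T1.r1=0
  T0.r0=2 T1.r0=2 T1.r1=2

outcome vector order: (T0.r0,T1.r0,T1.r1)
TSO (6): 012 020 022 212 220 222
claimed∖TSO = {210}

spurious: T0.r0=2 T1.r0=1 T1.r1=0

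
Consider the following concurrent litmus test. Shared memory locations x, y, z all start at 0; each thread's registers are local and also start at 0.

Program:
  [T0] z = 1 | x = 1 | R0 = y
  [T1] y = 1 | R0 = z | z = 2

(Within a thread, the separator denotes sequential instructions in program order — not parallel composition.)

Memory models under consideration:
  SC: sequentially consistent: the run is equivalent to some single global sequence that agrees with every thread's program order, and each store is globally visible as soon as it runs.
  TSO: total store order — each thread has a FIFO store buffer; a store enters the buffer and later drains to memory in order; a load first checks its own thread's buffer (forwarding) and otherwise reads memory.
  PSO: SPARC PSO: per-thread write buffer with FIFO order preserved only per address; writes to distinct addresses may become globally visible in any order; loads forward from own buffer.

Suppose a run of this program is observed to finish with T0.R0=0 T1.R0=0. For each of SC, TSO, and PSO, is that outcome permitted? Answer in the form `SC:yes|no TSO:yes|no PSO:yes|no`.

outcome vector order: (T0.R0,T1.R0)
under SC → (0,1); (1,0); (1,1)
under TSO → (0,0); (0,1); (1,0); (1,1)
under PSO → (0,0); (0,1); (1,0); (1,1)
target (0,0) ∈ {TSO,PSO}

SC:no TSO:yes PSO:yes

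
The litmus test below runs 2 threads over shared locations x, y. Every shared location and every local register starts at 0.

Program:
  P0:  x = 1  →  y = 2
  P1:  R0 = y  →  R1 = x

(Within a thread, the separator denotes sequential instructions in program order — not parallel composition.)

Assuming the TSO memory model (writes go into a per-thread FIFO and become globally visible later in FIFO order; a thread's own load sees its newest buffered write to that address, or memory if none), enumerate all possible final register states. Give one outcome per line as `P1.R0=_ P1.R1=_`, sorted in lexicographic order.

outcome vector order: (P1.R0,P1.R1)
|TSO outcomes| = 3

P1.R0=0 P1.R1=0
P1.R0=0 P1.R1=1
P1.R0=2 P1.R1=1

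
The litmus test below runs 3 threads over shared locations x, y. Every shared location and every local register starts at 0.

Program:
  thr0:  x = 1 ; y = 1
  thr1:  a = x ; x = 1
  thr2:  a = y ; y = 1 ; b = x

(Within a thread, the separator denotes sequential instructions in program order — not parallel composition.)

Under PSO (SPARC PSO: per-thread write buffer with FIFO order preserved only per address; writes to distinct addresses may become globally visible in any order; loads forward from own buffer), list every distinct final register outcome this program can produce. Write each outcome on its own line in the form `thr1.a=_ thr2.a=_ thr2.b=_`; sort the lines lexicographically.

thr1.a=0 thr2.a=0 thr2.b=0
thr1.a=0 thr2.a=0 thr2.b=1
thr1.a=0 thr2.a=1 thr2.b=0
thr1.a=0 thr2.a=1 thr2.b=1
thr1.a=1 thr2.a=0 thr2.b=0
thr1.a=1 thr2.a=0 thr2.b=1
thr1.a=1 thr2.a=1 thr2.b=0
thr1.a=1 thr2.a=1 thr2.b=1

outcome vector order: (thr1.a,thr2.a,thr2.b)
|PSO outcomes| = 8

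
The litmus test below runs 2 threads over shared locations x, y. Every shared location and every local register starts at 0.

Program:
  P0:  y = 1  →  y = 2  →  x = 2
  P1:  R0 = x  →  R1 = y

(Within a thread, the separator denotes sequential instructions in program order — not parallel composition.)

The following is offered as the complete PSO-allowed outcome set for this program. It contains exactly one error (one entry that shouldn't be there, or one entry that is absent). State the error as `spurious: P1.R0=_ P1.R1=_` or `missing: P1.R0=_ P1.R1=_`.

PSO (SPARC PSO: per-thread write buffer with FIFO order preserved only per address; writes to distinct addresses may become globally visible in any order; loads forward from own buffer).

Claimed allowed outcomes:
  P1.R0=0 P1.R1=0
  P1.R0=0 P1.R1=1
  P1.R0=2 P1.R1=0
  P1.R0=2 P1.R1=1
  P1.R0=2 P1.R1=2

missing: P1.R0=0 P1.R1=2

outcome vector order: (P1.R0,P1.R1)
under PSO → 0/0; 0/1; 0/2; 2/0; 2/1; 2/2
PSO∖claimed = {0/2}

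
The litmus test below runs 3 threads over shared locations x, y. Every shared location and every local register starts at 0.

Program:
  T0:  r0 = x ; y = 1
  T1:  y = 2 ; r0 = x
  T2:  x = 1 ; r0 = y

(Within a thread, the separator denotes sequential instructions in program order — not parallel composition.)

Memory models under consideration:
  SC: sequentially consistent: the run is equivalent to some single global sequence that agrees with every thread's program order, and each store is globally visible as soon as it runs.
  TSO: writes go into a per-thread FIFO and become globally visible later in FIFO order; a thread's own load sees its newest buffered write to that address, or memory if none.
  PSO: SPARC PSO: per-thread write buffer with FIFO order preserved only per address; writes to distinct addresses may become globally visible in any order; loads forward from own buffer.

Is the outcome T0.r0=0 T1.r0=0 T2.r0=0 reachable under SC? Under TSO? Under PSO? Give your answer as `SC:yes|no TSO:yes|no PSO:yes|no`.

SC:no TSO:yes PSO:yes

outcome vector order: (T0.r0,T1.r0,T2.r0)
SC (10): <0 0 1> <0 0 2> <0 1 0> <0 1 1> <0 1 2> <1 0 1> <1 0 2> <1 1 0> <1 1 1> <1 1 2>
TSO (12): <0 0 0> <0 0 1> <0 0 2> <0 1 0> <0 1 1> <0 1 2> <1 0 0> <1 0 1> <1 0 2> <1 1 0> <1 1 1> <1 1 2>
PSO (12): <0 0 0> <0 0 1> <0 0 2> <0 1 0> <0 1 1> <0 1 2> <1 0 0> <1 0 1> <1 0 2> <1 1 0> <1 1 1> <1 1 2>
target <0 0 0> ∈ {TSO,PSO}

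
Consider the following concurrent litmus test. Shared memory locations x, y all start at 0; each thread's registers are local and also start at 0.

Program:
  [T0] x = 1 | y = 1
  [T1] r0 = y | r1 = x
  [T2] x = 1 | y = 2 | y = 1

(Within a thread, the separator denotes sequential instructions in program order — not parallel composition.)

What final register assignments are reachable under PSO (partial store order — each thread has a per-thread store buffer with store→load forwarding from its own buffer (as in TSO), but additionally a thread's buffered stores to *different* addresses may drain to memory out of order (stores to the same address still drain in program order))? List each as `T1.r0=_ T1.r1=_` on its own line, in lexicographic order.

outcome vector order: (T1.r0,T1.r1)
|PSO outcomes| = 6

T1.r0=0 T1.r1=0
T1.r0=0 T1.r1=1
T1.r0=1 T1.r1=0
T1.r0=1 T1.r1=1
T1.r0=2 T1.r1=0
T1.r0=2 T1.r1=1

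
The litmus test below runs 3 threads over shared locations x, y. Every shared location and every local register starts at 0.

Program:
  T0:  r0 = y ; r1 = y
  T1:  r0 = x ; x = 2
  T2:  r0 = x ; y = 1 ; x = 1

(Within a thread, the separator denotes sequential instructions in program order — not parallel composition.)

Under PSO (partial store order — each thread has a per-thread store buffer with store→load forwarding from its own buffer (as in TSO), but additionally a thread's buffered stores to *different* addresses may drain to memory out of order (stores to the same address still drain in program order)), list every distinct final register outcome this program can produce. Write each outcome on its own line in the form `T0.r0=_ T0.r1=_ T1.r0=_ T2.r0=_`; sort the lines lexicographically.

T0.r0=0 T0.r1=0 T1.r0=0 T2.r0=0
T0.r0=0 T0.r1=0 T1.r0=0 T2.r0=2
T0.r0=0 T0.r1=0 T1.r0=1 T2.r0=0
T0.r0=0 T0.r1=1 T1.r0=0 T2.r0=0
T0.r0=0 T0.r1=1 T1.r0=0 T2.r0=2
T0.r0=0 T0.r1=1 T1.r0=1 T2.r0=0
T0.r0=1 T0.r1=1 T1.r0=0 T2.r0=0
T0.r0=1 T0.r1=1 T1.r0=0 T2.r0=2
T0.r0=1 T0.r1=1 T1.r0=1 T2.r0=0

outcome vector order: (T0.r0,T0.r1,T1.r0,T2.r0)
|PSO outcomes| = 9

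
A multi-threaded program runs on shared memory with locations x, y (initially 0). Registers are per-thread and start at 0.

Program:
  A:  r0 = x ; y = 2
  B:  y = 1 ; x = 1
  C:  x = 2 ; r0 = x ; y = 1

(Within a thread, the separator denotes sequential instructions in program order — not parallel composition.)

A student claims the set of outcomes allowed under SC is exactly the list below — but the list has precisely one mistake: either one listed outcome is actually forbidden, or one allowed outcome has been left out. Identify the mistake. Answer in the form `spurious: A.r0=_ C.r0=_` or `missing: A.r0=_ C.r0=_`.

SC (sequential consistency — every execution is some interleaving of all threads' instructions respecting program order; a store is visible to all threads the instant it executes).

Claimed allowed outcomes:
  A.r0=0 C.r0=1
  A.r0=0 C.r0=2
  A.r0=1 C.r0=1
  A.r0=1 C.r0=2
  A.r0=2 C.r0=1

missing: A.r0=2 C.r0=2

outcome vector order: (A.r0,C.r0)
[SC] allowed = {01 02 11 12 21 22}
SC∖claimed = {22}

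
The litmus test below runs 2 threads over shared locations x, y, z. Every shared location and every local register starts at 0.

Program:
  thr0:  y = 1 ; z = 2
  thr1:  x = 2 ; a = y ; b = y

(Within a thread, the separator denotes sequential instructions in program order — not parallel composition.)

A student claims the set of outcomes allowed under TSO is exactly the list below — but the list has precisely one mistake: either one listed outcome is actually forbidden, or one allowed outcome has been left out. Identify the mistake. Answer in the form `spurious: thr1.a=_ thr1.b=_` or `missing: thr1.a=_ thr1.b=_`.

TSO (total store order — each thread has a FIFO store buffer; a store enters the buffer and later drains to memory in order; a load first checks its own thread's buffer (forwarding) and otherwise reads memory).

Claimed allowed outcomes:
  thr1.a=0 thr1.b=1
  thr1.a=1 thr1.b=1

outcome vector order: (thr1.a,thr1.b)
TSO (3): <0 0>, <0 1>, <1 1>
TSO∖claimed = {<0 0>}

missing: thr1.a=0 thr1.b=0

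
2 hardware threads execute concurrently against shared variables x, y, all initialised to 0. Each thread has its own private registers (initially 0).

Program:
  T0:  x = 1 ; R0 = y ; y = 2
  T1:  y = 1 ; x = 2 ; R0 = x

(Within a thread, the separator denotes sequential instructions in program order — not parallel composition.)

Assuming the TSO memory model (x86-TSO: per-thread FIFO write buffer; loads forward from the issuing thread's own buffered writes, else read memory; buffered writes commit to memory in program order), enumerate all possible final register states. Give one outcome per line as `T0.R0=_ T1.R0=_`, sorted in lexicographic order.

T0.R0=0 T1.R0=1
T0.R0=0 T1.R0=2
T0.R0=1 T1.R0=1
T0.R0=1 T1.R0=2

outcome vector order: (T0.R0,T1.R0)
|TSO outcomes| = 4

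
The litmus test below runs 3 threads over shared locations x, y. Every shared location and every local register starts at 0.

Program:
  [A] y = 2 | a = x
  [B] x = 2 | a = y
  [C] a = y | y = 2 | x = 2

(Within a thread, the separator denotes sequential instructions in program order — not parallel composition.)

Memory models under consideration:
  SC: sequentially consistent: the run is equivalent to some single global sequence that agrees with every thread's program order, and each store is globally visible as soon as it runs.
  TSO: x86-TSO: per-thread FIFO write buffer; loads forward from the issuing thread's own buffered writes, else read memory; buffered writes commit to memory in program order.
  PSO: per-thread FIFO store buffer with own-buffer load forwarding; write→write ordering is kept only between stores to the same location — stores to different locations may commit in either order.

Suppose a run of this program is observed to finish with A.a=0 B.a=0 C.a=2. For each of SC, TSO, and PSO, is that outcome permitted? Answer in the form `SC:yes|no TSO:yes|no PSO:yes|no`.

SC:no TSO:yes PSO:yes

outcome vector order: (A.a,B.a,C.a)
under SC → <0 2 0> <0 2 2> <2 0 0> <2 0 2> <2 2 0> <2 2 2>
under TSO → <0 0 0> <0 0 2> <0 2 0> <0 2 2> <2 0 0> <2 0 2> <2 2 0> <2 2 2>
under PSO → <0 0 0> <0 0 2> <0 2 0> <0 2 2> <2 0 0> <2 0 2> <2 2 0> <2 2 2>
target <0 0 2> ∈ {TSO,PSO}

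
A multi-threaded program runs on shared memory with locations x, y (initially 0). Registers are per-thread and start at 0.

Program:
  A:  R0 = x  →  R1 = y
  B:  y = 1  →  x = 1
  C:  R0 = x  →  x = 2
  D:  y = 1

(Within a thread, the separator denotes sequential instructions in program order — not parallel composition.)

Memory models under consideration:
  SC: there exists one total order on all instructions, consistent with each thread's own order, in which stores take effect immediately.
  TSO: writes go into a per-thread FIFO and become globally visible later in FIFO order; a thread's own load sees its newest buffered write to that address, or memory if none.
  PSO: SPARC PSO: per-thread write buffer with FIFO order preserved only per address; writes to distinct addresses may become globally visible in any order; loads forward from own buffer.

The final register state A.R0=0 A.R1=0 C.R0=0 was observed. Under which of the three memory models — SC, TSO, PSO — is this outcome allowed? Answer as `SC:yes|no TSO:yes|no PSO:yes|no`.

SC:yes TSO:yes PSO:yes

outcome vector order: (A.R0,A.R1,C.R0)
SC: 9 outcomes — {<0 0 0>; <0 0 1>; <0 1 0>; <0 1 1>; <1 1 0>; <1 1 1>; <2 0 0>; <2 1 0>; <2 1 1>}
TSO: 9 outcomes — {<0 0 0>; <0 0 1>; <0 1 0>; <0 1 1>; <1 1 0>; <1 1 1>; <2 0 0>; <2 1 0>; <2 1 1>}
PSO: 12 outcomes — {<0 0 0>; <0 0 1>; <0 1 0>; <0 1 1>; <1 0 0>; <1 0 1>; <1 1 0>; <1 1 1>; <2 0 0>; <2 0 1>; <2 1 0>; <2 1 1>}
target <0 0 0> ∈ {SC,TSO,PSO}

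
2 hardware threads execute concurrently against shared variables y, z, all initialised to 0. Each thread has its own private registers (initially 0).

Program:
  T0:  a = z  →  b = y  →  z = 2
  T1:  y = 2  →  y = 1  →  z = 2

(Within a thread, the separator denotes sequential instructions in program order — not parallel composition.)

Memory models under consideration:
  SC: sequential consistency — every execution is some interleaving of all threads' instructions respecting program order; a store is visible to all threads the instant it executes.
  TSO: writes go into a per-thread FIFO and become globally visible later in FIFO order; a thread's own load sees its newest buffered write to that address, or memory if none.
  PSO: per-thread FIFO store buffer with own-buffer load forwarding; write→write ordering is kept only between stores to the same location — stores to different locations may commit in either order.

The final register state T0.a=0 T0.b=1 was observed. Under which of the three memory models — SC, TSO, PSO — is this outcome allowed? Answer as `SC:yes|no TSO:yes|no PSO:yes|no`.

SC:yes TSO:yes PSO:yes

outcome vector order: (T0.a,T0.b)
[SC] allowed = {0/0, 0/1, 0/2, 2/1}
[TSO] allowed = {0/0, 0/1, 0/2, 2/1}
[PSO] allowed = {0/0, 0/1, 0/2, 2/0, 2/1, 2/2}
target 0/1 ∈ {SC,TSO,PSO}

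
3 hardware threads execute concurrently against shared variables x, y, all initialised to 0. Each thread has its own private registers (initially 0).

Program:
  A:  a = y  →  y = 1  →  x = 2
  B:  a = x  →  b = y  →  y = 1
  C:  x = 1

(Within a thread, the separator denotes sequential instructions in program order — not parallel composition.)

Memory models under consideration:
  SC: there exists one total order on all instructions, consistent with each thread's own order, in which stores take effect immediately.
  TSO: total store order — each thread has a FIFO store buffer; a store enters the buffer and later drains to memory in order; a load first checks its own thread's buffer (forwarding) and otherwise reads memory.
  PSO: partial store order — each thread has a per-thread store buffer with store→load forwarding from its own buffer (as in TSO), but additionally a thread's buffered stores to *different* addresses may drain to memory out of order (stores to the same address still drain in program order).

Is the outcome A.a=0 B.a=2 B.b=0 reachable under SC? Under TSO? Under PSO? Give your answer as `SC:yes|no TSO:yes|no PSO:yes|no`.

SC:no TSO:no PSO:yes

outcome vector order: (A.a,B.a,B.b)
[SC] allowed = {000; 001; 010; 011; 021; 100; 110}
[TSO] allowed = {000; 001; 010; 011; 021; 100; 110}
[PSO] allowed = {000; 001; 010; 011; 020; 021; 100; 110}
target 020 ∈ {PSO}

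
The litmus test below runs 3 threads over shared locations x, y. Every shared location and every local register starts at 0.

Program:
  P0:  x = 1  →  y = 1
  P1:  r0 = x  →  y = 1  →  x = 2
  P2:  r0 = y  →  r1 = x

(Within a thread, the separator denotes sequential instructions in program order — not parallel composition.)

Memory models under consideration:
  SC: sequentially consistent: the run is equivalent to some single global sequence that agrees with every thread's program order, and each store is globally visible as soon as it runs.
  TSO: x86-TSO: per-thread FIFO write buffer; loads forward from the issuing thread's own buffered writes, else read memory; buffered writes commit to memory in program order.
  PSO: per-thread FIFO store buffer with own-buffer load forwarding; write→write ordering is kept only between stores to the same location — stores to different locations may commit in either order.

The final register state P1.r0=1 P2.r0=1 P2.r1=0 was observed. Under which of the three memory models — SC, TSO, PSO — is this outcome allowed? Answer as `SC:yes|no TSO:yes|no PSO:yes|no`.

SC:no TSO:no PSO:yes

outcome vector order: (P1.r0,P2.r0,P2.r1)
SC (11): <0 0 0>; <0 0 1>; <0 0 2>; <0 1 0>; <0 1 1>; <0 1 2>; <1 0 0>; <1 0 1>; <1 0 2>; <1 1 1>; <1 1 2>
TSO (11): <0 0 0>; <0 0 1>; <0 0 2>; <0 1 0>; <0 1 1>; <0 1 2>; <1 0 0>; <1 0 1>; <1 0 2>; <1 1 1>; <1 1 2>
PSO (12): <0 0 0>; <0 0 1>; <0 0 2>; <0 1 0>; <0 1 1>; <0 1 2>; <1 0 0>; <1 0 1>; <1 0 2>; <1 1 0>; <1 1 1>; <1 1 2>
target <1 1 0> ∈ {PSO}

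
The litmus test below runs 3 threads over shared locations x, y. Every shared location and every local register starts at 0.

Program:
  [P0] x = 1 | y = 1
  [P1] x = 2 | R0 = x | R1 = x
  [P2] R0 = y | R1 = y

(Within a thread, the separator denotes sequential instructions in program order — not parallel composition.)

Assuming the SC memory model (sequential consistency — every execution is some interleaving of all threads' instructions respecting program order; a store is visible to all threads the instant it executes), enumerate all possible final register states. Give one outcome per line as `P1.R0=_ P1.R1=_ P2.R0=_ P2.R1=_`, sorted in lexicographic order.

outcome vector order: (P1.R0,P1.R1,P2.R0,P2.R1)
|SC outcomes| = 9

P1.R0=1 P1.R1=1 P2.R0=0 P2.R1=0
P1.R0=1 P1.R1=1 P2.R0=0 P2.R1=1
P1.R0=1 P1.R1=1 P2.R0=1 P2.R1=1
P1.R0=2 P1.R1=1 P2.R0=0 P2.R1=0
P1.R0=2 P1.R1=1 P2.R0=0 P2.R1=1
P1.R0=2 P1.R1=1 P2.R0=1 P2.R1=1
P1.R0=2 P1.R1=2 P2.R0=0 P2.R1=0
P1.R0=2 P1.R1=2 P2.R0=0 P2.R1=1
P1.R0=2 P1.R1=2 P2.R0=1 P2.R1=1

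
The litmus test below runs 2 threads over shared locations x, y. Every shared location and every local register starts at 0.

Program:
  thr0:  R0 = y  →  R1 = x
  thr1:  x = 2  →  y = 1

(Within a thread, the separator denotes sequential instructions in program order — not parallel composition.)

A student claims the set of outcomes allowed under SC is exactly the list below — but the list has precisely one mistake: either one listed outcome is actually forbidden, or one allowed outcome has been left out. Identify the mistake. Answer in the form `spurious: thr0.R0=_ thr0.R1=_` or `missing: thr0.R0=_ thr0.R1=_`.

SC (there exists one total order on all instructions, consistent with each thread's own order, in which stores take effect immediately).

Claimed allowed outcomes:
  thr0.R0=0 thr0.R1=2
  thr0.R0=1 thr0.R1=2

missing: thr0.R0=0 thr0.R1=0

outcome vector order: (thr0.R0,thr0.R1)
SC: 3 outcomes — {00, 02, 12}
SC∖claimed = {00}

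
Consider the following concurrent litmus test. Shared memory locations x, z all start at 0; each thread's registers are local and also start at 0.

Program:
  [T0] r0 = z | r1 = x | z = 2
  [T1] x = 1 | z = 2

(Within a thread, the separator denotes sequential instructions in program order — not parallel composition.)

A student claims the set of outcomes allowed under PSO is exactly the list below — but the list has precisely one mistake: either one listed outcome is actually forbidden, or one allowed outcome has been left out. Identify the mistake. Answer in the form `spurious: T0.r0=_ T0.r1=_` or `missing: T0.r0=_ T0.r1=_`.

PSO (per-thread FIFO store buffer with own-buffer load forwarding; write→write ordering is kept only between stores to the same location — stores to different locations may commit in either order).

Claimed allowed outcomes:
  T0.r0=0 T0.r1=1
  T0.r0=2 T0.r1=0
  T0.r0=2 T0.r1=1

missing: T0.r0=0 T0.r1=0

outcome vector order: (T0.r0,T0.r1)
[PSO] allowed = {(0,0), (0,1), (2,0), (2,1)}
PSO∖claimed = {(0,0)}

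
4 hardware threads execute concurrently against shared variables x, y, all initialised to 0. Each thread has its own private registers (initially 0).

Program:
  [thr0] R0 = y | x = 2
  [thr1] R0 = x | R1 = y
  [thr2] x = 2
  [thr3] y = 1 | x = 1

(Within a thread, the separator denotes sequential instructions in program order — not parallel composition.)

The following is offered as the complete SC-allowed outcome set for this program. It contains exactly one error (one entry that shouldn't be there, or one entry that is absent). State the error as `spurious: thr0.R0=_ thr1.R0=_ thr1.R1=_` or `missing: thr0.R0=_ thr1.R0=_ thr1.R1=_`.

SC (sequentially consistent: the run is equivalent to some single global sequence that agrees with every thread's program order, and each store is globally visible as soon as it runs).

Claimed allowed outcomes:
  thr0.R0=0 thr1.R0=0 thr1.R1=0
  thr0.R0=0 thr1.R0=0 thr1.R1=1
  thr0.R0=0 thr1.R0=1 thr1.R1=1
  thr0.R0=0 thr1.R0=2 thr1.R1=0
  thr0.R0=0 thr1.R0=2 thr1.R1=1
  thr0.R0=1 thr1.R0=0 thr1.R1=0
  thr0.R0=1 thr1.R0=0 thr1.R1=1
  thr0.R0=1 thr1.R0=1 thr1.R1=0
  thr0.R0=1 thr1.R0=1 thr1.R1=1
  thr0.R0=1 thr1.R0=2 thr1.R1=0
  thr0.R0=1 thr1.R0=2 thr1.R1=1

spurious: thr0.R0=1 thr1.R0=1 thr1.R1=0

outcome vector order: (thr0.R0,thr1.R0,thr1.R1)
under SC → 0/0/0; 0/0/1; 0/1/1; 0/2/0; 0/2/1; 1/0/0; 1/0/1; 1/1/1; 1/2/0; 1/2/1
claimed∖SC = {1/1/0}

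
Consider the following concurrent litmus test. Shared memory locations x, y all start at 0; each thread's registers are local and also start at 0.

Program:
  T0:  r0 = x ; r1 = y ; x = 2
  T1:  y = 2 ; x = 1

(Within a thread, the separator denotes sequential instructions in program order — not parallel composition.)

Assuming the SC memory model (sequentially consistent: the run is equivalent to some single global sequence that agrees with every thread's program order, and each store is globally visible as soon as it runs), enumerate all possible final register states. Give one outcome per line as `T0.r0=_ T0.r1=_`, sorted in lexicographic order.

T0.r0=0 T0.r1=0
T0.r0=0 T0.r1=2
T0.r0=1 T0.r1=2

outcome vector order: (T0.r0,T0.r1)
|SC outcomes| = 3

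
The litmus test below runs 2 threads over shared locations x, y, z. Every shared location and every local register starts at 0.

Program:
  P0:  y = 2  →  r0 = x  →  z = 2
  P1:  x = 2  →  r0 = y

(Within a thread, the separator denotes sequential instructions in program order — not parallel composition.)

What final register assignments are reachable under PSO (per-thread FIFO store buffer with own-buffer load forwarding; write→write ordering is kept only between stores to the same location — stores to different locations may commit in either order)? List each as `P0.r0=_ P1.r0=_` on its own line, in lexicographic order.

outcome vector order: (P0.r0,P1.r0)
|PSO outcomes| = 4

P0.r0=0 P1.r0=0
P0.r0=0 P1.r0=2
P0.r0=2 P1.r0=0
P0.r0=2 P1.r0=2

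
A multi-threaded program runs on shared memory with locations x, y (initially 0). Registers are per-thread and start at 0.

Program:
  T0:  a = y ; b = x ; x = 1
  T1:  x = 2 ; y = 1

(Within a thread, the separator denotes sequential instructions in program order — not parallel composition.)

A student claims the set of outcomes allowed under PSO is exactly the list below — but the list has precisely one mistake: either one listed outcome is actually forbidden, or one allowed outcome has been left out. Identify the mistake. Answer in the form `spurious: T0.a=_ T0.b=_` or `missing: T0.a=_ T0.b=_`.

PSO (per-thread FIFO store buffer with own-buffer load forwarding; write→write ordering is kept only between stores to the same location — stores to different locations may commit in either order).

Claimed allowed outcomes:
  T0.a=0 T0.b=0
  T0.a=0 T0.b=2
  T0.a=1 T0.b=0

outcome vector order: (T0.a,T0.b)
[PSO] allowed = {0/0, 0/2, 1/0, 1/2}
PSO∖claimed = {1/2}

missing: T0.a=1 T0.b=2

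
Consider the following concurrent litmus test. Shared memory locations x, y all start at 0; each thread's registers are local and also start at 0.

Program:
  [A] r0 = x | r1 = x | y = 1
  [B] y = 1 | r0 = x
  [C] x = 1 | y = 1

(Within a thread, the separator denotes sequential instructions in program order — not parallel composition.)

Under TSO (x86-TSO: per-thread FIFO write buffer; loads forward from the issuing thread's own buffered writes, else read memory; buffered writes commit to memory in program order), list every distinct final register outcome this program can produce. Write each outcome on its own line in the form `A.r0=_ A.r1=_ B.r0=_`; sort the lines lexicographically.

outcome vector order: (A.r0,A.r1,B.r0)
|TSO outcomes| = 6

A.r0=0 A.r1=0 B.r0=0
A.r0=0 A.r1=0 B.r0=1
A.r0=0 A.r1=1 B.r0=0
A.r0=0 A.r1=1 B.r0=1
A.r0=1 A.r1=1 B.r0=0
A.r0=1 A.r1=1 B.r0=1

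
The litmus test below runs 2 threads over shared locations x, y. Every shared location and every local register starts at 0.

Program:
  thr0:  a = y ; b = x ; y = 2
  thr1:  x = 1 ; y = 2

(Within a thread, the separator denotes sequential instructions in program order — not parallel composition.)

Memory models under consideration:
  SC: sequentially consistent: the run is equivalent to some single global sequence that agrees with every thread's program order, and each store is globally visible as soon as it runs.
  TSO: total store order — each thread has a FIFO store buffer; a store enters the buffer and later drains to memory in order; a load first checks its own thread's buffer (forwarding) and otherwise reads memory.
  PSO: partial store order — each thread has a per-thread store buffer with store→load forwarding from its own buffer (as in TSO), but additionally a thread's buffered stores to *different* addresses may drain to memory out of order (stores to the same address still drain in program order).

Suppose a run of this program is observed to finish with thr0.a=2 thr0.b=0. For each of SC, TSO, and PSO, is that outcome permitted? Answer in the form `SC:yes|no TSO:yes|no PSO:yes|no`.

SC:no TSO:no PSO:yes

outcome vector order: (thr0.a,thr0.b)
SC (3): <0 0>; <0 1>; <2 1>
TSO (3): <0 0>; <0 1>; <2 1>
PSO (4): <0 0>; <0 1>; <2 0>; <2 1>
target <2 0> ∈ {PSO}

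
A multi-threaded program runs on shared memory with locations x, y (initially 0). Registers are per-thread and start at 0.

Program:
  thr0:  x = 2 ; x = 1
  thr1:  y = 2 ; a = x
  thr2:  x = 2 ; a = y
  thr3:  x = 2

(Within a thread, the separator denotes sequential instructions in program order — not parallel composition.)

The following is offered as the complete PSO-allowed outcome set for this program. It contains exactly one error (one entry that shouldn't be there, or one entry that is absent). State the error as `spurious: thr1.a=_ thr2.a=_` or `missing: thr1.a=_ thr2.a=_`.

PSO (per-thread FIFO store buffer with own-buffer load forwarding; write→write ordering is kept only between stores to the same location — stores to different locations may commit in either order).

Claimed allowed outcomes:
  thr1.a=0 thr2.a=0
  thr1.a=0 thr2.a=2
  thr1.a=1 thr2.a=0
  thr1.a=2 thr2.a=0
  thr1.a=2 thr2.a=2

missing: thr1.a=1 thr2.a=2

outcome vector order: (thr1.a,thr2.a)
under PSO → (0,0); (0,2); (1,0); (1,2); (2,0); (2,2)
PSO∖claimed = {(1,2)}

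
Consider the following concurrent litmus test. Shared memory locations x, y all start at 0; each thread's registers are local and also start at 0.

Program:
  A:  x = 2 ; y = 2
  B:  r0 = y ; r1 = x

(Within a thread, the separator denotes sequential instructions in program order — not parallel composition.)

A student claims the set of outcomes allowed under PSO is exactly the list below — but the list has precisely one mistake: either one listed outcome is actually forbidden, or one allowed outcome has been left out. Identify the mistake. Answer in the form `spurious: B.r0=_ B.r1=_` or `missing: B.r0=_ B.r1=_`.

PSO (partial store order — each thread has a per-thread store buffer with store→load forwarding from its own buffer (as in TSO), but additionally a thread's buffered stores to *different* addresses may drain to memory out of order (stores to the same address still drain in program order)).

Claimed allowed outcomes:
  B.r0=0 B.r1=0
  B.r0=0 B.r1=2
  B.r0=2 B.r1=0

missing: B.r0=2 B.r1=2

outcome vector order: (B.r0,B.r1)
under PSO → 0/0, 0/2, 2/0, 2/2
PSO∖claimed = {2/2}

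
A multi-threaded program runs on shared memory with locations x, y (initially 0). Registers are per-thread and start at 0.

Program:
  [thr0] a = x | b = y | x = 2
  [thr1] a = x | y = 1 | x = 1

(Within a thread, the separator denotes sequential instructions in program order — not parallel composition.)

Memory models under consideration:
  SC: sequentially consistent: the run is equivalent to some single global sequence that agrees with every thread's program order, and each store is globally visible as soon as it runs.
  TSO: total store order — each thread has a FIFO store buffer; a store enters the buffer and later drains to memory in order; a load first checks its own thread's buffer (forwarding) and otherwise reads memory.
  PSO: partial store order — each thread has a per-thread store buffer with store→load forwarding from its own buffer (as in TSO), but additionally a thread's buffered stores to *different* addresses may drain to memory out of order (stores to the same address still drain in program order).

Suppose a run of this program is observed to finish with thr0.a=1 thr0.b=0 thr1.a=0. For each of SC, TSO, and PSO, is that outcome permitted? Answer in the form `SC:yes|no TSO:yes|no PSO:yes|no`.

outcome vector order: (thr0.a,thr0.b,thr1.a)
[SC] allowed = {<0 0 0>, <0 0 2>, <0 1 0>, <1 1 0>}
[TSO] allowed = {<0 0 0>, <0 0 2>, <0 1 0>, <1 1 0>}
[PSO] allowed = {<0 0 0>, <0 0 2>, <0 1 0>, <1 0 0>, <1 1 0>}
target <1 0 0> ∈ {PSO}

SC:no TSO:no PSO:yes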